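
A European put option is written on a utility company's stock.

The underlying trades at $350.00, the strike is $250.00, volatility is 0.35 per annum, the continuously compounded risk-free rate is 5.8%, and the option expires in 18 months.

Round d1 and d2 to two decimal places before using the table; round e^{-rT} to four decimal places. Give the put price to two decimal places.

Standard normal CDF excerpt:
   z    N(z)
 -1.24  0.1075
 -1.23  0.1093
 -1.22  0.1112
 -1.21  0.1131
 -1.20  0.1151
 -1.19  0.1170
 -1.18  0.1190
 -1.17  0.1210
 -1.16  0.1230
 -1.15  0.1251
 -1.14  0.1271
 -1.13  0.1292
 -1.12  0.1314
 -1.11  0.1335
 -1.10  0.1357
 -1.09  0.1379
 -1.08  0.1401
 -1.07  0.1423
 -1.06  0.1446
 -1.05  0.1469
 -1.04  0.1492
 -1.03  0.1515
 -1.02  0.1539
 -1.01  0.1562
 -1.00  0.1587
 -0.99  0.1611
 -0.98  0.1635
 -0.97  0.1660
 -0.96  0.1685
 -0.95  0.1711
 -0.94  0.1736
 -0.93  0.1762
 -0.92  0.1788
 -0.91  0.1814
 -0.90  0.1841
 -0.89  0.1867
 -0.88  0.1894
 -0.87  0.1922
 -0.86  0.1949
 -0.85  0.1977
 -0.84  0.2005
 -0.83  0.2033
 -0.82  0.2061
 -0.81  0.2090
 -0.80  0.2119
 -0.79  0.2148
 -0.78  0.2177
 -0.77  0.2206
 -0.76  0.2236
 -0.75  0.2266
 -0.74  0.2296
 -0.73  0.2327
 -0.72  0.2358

σ√T = 0.35 × 1.2247 = 0.4287
d₁ = [ln(350/250) + (0.058 + 0.35²/2)·1.5] / 0.4287 = [0.3365 + 0.1789] / 0.4287 = 1.2022 → 1.20
d₂ = d₁ − σ√T = 1.2022 − 0.4287 = 0.7736 → 0.77
e^(−rT) = e^(−0.058·1.5) = 0.9167
N(−d₂) = N(-0.77) = 0.2206;  N(−d₁) = N(-1.20) = 0.1151
P = 250·0.9167·0.2206 − 350·0.1151 = 50.5560 − 40.2850 = 10.2710

$10.27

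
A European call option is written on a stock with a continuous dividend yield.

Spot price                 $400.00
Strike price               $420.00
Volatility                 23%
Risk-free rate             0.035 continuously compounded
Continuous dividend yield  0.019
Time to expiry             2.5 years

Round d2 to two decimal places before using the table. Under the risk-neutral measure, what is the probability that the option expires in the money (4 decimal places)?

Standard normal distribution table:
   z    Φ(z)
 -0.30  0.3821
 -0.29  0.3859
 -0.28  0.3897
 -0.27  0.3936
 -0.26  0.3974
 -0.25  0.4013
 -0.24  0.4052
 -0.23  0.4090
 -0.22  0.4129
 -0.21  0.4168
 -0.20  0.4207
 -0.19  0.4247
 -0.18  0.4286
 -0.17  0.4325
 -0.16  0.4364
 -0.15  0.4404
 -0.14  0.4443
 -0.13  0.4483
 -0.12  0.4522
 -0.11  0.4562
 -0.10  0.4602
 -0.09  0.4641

0.4168

σ√T = 0.23·√2.5 = 0.3637
ln(S/K) + (r − q + σ²/2)T = ln(400/420) + (0.035 − 0.019 + 0.23²/2)·2.5 = -0.0488 + 0.1061 = 0.0573
d₁ = 0.0573 / 0.3637 = 0.1577 → 0.16
d₂ = d₁ − σ√T = 0.1577 − 0.3637 = -0.2060 → -0.21
Pr(exercise) under Q = N(d₂) = 0.4168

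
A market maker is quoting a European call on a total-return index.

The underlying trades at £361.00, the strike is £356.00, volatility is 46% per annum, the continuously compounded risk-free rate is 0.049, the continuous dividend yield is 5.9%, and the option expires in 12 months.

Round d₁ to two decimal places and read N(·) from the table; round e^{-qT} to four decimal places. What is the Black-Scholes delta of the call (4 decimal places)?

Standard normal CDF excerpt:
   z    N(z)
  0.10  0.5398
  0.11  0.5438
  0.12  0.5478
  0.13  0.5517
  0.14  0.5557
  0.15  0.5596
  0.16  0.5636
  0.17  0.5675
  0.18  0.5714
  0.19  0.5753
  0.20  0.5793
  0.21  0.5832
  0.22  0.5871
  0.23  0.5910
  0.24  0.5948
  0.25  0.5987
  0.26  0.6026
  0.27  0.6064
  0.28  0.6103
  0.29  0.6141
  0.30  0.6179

σ√T = 0.46 × 1.0000 = 0.4600
d₁ = [ln(361/356) + (0.049 − 0.059 + 0.46²/2)·1] / 0.4600 = [0.0139 + 0.0958] / 0.4600 = 0.2386 ≈ 0.24
N(d₁) = N(0.24) = 0.5948
Δ_call = e^(−qT)·N(d₁) = 0.9427·0.5948 = 0.5607

0.5607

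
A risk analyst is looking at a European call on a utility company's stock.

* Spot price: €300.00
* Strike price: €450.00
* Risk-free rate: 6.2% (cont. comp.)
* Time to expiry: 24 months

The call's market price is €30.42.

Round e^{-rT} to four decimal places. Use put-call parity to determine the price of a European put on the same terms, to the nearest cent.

€127.95

e^(−rT) = e^(−0.062·2) = 0.8834
Put-call parity: C − P = S − K·e^(−rT) = 300 − 450·0.8834 = 300 − 397.5300 = -97.5300
P = C − (C − P) = 30.42 − (-97.5300) = 127.9500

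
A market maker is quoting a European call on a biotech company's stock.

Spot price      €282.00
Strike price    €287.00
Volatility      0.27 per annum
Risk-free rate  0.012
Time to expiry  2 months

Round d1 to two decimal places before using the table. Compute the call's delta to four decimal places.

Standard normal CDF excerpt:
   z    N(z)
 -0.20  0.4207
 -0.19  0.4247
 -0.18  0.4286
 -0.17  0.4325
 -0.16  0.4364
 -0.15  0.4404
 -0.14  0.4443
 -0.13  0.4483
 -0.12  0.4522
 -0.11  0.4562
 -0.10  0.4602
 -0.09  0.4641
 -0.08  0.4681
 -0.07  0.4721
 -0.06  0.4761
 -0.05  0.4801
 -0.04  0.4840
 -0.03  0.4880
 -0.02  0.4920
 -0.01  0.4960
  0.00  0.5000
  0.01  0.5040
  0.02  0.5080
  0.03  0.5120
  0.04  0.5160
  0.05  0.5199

0.4641

σ√T = 0.27 × 0.4082 = 0.1102
d₁ = [ln(282/287) + (0.012 + 0.27²/2)·0.1667] / 0.1102 = [-0.0176 + 0.0081] / 0.1102 = -0.0862 ≈ -0.09
N(d₁) = N(-0.09) = 0.4641
Δ_call = N(d₁) = 0.4641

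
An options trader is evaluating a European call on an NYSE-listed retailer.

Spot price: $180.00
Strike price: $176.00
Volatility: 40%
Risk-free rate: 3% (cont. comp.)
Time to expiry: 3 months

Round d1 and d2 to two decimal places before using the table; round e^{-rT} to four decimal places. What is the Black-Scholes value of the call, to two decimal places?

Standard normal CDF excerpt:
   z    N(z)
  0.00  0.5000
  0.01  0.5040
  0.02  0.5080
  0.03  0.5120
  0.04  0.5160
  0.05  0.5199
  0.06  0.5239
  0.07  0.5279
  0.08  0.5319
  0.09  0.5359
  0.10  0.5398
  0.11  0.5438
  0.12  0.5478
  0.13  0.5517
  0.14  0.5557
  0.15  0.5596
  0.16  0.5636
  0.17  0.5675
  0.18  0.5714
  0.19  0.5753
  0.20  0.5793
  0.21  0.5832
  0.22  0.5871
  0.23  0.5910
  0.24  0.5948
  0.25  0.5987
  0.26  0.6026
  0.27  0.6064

$16.95

σ√T = 0.4·√0.25 = 0.2000
ln(S/K) + (r + σ²/2)T = ln(180/176) + (0.03 + 0.4²/2)·0.25 = 0.0225 + 0.0275 = 0.0500
d₁ = 0.0500 / 0.2000 = 0.2499 which rounds to 0.25
d₂ = d₁ − σ√T = 0.2499 − 0.2000 = 0.0499 which rounds to 0.05
exp(−rT) = exp(−0.03·0.25) = 0.9925
N(d₁) = N(0.25) = 0.5987;  N(d₂) = N(0.05) = 0.5199
C = 180·0.5987 − 176·0.9925·0.5199 = 107.7660 − 90.8161 = 16.9499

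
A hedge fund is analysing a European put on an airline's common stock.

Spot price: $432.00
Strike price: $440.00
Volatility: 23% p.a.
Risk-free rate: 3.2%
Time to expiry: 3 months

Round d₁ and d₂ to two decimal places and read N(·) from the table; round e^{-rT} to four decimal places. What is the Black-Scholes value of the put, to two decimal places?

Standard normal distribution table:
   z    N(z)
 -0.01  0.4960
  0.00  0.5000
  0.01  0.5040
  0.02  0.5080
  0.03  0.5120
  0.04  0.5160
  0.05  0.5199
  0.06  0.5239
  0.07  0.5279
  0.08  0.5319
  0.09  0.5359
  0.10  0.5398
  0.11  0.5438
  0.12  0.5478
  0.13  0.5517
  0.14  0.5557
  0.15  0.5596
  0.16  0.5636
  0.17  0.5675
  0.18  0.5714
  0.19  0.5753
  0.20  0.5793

$23.07

σ√T = 0.23 × 0.5000 = 0.1150
d₁ = [ln(432/440) + (0.032 + 0.23²/2)·0.25] / 0.1150 = [-0.0183 + 0.0146] / 0.1150 = -0.0325 → -0.03
d₂ = d₁ − σ√T = -0.0325 − 0.1150 = -0.1475 → -0.15
e^(−rT) = e^(−0.032·0.25) = 0.9920
P = 440·0.9920·N(0.15) − 432·N(0.03) = 440·0.9920·0.5596 − 432·0.5120 = 244.2542 − 221.1840 = 23.0702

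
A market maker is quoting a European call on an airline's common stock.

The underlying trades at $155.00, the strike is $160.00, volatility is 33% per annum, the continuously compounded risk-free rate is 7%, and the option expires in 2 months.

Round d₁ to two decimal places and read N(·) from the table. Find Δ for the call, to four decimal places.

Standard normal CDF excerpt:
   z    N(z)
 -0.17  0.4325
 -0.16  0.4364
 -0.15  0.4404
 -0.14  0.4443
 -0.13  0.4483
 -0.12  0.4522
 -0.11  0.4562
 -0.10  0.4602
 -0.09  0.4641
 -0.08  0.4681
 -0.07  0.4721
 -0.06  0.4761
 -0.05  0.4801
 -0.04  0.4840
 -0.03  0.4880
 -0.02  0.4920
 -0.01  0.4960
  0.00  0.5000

0.4681

T = 0.1667;  σ√T = 0.1347
d₁ = [ln(155/160) + (0.07 + 0.33²/2)·0.1667] / 0.1347 = [-0.0317 + 0.0207] / 0.1347 = -0.0817 ⇒ -0.08
N(d₁) = N(-0.08) = 0.4681
Δ_call = N(d₁) = 0.4681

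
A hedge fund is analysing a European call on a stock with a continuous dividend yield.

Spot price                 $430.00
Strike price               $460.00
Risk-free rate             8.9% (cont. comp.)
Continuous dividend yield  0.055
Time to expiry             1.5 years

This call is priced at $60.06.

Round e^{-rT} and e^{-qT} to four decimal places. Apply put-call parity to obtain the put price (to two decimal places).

e^(−qT) = e^(−0.055·1.5) = 0.9208;  e^(−rT) = e^(−0.089·1.5) = 0.8750
Put-call parity: C − P = S·e^(−qT) − K·e^(−rT) = 430·0.9208 − 460·0.8750 = 395.9440 − 402.5000 = -6.5560
P = C − (C − P) = 60.06 − (-6.5560) = 66.6160

$66.62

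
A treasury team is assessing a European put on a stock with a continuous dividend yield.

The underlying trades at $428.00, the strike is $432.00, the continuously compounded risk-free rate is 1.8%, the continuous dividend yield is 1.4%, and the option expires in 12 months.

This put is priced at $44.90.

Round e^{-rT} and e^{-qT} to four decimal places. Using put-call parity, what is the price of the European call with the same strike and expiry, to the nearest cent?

$42.64

exp(−qT) = exp(−0.014·1) = 0.9861;  exp(−rT) = exp(−0.018·1) = 0.9822
Put-call parity: C − P = S·e^(−qT) − K·e^(−rT) = 428·0.9861 − 432·0.9822 = 422.0508 − 424.3104 = -2.2596
C = P + (C − P) = 44.90 + (-2.2596) = 42.6404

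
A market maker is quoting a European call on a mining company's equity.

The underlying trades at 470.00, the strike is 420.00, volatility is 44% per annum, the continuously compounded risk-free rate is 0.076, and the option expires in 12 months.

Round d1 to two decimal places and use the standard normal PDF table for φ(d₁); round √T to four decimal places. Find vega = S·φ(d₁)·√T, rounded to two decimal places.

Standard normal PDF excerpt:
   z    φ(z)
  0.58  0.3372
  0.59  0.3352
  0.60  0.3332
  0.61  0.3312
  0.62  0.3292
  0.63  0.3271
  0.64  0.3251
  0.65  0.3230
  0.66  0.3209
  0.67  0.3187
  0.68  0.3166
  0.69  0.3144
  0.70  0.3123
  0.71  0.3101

σ√T = 0.44·√1 = 0.4400
d₁ = [ln(470/420) + (0.076 + 0.44²/2)·1] / 0.4400 = [0.1125 + 0.1728] / 0.4400 = 0.6484 → 0.65
√T = √1 = 1.0000
φ(d₁) = φ(0.65) = 0.3230
vega = S·φ(d₁)·√T = 470·0.3230·1.0000 = 151.8100
(Call and put vega coincide under Black-Scholes.)

151.81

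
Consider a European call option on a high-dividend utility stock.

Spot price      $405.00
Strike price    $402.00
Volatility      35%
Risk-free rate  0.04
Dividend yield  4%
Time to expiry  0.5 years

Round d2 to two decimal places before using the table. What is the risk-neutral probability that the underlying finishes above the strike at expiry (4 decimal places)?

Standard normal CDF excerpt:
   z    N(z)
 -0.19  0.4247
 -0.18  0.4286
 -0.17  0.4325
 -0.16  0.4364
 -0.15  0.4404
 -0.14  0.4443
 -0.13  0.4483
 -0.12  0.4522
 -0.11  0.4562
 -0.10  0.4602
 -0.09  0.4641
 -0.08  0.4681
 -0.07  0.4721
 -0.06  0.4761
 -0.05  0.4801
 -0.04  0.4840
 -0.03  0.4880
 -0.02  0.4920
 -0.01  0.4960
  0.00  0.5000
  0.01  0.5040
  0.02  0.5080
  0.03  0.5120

0.4641

σ√T = 0.35·√0.5 = 0.2475
d₁ = [ln(405/402) + (0.04 − 0.04 + ½·0.35²)·0.5] / (σ√T) = (0.0074 + 0.0306) / 0.2475 = 0.1538 → 0.15
d₂ = 0.1538 − 0.2475 = -0.0937 → -0.09
Risk-neutral Pr[S_T > K] = N(d₂) = N(-0.09) = 0.4641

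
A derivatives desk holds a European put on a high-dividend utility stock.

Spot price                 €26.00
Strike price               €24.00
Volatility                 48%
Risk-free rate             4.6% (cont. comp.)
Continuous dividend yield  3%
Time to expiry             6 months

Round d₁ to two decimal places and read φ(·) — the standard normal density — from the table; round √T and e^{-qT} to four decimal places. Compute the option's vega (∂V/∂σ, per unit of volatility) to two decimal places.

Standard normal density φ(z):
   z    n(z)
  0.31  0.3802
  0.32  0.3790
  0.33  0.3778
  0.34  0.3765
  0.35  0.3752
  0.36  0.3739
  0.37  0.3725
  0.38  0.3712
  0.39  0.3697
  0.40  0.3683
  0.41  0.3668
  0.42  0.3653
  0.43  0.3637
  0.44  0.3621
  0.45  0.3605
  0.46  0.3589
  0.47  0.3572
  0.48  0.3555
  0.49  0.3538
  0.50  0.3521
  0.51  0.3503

6.59

σ√T = 0.48 × 0.7071 = 0.3394
d₁ = [ln(26/24) + (0.046 − 0.03 + 0.48²/2)·0.5] / 0.3394 = [0.0800 + 0.0656] / 0.3394 = 0.4291 ⇒ 0.43
√T = √0.5 = 0.7071
φ(d₁) = φ(0.43) = 0.3637
exp(−qT) = exp(−0.03·0.5) = 0.9851
vega = S·exp(−qT)·φ(d₁)·√T = 26·0.9851·0.3637·0.7071 = 6.5869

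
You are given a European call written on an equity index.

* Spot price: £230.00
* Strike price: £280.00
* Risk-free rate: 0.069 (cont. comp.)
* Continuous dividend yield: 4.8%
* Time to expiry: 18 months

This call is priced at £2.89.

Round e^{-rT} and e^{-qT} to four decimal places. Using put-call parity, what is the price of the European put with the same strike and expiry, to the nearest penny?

£41.35

exp(−qT) = exp(−0.048·1.5) = 0.9305;  exp(−rT) = exp(−0.069·1.5) = 0.9017
Put-call parity: C − P = S·e^(−qT) − K·e^(−rT) = 230·0.9305 − 280·0.9017 = 214.0150 − 252.4760 = -38.4610
P = C − (C − P) = 2.89 − (-38.4610) = 41.3510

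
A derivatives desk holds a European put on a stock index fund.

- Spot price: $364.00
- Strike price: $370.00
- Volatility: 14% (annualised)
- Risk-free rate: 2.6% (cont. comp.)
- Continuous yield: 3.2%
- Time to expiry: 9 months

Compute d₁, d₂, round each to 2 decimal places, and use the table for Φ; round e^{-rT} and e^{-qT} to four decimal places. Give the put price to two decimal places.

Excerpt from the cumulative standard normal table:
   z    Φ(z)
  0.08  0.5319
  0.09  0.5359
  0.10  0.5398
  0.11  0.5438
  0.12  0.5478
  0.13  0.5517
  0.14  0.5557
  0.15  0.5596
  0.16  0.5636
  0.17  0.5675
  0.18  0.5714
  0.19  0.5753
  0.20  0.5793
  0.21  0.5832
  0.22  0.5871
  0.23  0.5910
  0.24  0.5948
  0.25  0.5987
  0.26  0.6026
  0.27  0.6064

$21.20

σ√T = 0.14·√0.75 = 0.1212
d₁ = [ln(364/370) + (0.026 − 0.032 + 0.14²/2)·0.75] / 0.1212 = [-0.0163 + 0.0028] / 0.1212 = -0.1113 → -0.11
d₂ = d₁ − σ√T = -0.1113 − 0.1212 = -0.2326 → -0.23
e^(−qT) = e^(−0.032·0.75) = 0.9763;  e^(−rT) = e^(−0.026·0.75) = 0.9807
P = 370·0.9807·N(0.23) − 364·0.9763·N(0.11) = 370·0.9807·0.5910 − 364·0.9763·0.5438 = 214.4497 − 193.2519 = 21.1977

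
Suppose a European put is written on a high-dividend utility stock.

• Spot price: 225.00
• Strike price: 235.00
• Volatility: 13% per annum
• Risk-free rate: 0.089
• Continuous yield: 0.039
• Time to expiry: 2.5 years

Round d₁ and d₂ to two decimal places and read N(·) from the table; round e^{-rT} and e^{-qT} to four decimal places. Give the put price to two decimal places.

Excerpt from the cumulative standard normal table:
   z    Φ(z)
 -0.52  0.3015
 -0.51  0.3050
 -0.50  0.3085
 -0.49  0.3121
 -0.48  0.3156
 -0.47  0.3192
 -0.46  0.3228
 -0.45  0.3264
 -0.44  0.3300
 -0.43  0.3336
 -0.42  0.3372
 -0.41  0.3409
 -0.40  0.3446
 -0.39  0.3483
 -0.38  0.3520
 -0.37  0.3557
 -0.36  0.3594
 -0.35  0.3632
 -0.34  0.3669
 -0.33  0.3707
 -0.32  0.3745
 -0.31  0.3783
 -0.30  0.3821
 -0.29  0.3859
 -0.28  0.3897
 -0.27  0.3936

9.63

σ√T = 0.13·√2.5 = 0.2055
ln(S/K) + (r − q + σ²/2)T = ln(225/235) + (0.089 − 0.039 + 0.13²/2)·2.5 = -0.0435 + 0.1461 = 0.1026
d₁ = 0.1026 / 0.2055 = 0.4993 → 0.50
d₂ = d₁ − σ√T = 0.4993 − 0.2055 = 0.2938 → 0.29
exp(−qT) = exp(−0.039·2.5) = 0.9071;  exp(−rT) = exp(−0.089·2.5) = 0.8005
N(−d₂) = N(-0.29) = 0.3859;  N(−d₁) = N(-0.50) = 0.3085
P = 235·0.8005·0.3859 − 225·0.9071·0.3085 = 72.5945 − 62.9641 = 9.6305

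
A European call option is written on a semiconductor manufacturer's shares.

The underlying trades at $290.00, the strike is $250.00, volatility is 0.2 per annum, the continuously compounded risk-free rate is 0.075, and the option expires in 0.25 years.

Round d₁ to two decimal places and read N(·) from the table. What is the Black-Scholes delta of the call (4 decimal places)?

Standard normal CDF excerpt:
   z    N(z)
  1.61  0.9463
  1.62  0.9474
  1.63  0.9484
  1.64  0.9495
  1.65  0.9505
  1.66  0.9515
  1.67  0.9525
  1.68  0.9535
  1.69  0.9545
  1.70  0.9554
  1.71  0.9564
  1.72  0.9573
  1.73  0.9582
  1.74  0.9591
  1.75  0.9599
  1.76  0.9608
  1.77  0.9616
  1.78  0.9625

0.9573

σ√T = 0.2 × 0.5000 = 0.1000
ln(S/K) + (r + σ²/2)T = ln(290/250) + (0.075 + 0.2²/2)·0.25 = 0.1484 + 0.0238 = 0.1722
d₁ = 0.1722 / 0.1000 = 1.7217 ≈ 1.72
N(d₁) = N(1.72) = 0.9573
Δ_call = N(d₁) = 0.9573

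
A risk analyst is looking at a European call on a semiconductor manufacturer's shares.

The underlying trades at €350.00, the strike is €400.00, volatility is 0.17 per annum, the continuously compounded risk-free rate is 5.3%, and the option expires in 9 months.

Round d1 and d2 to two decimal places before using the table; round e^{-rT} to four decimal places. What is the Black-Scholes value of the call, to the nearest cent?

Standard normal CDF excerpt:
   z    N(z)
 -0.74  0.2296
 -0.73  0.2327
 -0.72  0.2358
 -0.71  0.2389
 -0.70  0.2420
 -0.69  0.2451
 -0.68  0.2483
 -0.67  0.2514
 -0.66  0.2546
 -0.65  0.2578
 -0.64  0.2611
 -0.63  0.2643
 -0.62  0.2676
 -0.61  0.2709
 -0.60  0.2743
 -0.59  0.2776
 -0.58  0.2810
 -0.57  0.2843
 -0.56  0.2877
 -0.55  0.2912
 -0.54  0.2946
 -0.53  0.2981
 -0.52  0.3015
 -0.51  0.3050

T = 0.75;  σ√T = 0.1472
d₁ = [ln(350/400) + (0.053 + 0.17²/2)·0.75] / 0.1472 = [-0.1335 + 0.0506] / 0.1472 = -0.5634 ⇒ -0.56
d₂ = d₁ − σ√T = -0.5634 − 0.1472 = -0.7106 ⇒ -0.71
exp(−rT) = exp(−0.053·0.75) = 0.9610
N(d₁) = N(-0.56) = 0.2877;  N(d₂) = N(-0.71) = 0.2389
C = 350·0.2877 − 400·0.9610·0.2389 = 100.6950 − 91.8332 = 8.8618

€8.86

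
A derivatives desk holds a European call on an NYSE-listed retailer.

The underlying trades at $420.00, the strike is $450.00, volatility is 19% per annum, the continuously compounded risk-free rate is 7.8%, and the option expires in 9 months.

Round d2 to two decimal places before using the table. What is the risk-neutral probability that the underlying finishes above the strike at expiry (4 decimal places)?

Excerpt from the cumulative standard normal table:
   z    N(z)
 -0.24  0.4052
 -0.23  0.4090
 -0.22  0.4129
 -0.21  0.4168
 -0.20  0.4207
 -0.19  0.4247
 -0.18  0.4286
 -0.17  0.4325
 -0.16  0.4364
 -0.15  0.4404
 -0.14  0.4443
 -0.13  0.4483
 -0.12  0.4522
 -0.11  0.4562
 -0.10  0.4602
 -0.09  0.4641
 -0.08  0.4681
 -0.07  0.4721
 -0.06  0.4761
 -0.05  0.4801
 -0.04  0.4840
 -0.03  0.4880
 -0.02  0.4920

T = 0.75;  σ√T = 0.1645
ln(S/K) + (r + σ²/2)T = ln(420/450) + (0.078 + 0.19²/2)·0.75 = -0.0690 + 0.0720 = 0.0030
d₁ = 0.0030 / 0.1645 = 0.0185 ≈ 0.02
d₂ = d₁ − σ√T = 0.0185 − 0.1645 = -0.1460 ≈ -0.15
Pr(exercise) under Q = N(d₂) = 0.4404

0.4404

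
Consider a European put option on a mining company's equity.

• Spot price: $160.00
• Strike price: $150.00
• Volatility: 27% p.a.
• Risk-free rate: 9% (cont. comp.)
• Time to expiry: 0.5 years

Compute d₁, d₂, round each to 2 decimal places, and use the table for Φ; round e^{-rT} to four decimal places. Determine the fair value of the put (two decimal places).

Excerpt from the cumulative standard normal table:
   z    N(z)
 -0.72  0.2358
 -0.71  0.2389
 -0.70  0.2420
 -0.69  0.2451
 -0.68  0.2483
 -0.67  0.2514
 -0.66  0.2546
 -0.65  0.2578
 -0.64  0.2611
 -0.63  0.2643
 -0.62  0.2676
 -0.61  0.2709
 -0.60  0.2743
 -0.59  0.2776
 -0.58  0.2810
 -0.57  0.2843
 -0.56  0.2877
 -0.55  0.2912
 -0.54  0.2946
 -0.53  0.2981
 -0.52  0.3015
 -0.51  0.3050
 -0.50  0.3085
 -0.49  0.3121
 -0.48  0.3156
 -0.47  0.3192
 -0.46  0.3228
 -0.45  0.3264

$5.03

σ√T = 0.27 × 0.7071 = 0.1909
d₁ = [ln(160/150) + (0.09 + 0.27²/2)·0.5] / 0.1909 = [0.0645 + 0.0632] / 0.1909 = 0.6692 ≈ 0.67
d₂ = d₁ − σ√T = 0.6692 − 0.1909 = 0.4783 ≈ 0.48
e^(−rT) = e^(−0.09·0.5) = 0.9560
P = 150·0.9560·N(-0.48) − 160·N(-0.67) = 150·0.9560·0.3156 − 160·0.2514 = 45.2570 − 40.2240 = 5.0330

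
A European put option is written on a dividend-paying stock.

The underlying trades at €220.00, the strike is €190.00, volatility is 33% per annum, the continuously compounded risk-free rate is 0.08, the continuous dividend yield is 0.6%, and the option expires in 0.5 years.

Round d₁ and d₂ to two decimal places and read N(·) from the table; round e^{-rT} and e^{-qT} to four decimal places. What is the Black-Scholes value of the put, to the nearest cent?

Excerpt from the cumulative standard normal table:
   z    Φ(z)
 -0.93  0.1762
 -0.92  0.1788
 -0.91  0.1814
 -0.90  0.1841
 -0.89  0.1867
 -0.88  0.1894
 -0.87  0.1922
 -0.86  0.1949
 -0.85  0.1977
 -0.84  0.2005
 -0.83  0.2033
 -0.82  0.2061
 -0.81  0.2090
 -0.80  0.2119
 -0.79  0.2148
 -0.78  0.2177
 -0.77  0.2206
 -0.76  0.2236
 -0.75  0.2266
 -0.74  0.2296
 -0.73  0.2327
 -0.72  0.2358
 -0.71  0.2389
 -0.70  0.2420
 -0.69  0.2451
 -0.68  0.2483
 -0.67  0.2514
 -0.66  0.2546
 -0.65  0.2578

€5.51

T = 0.5;  σ√T = 0.2333
d₁ = [ln(220/190) + (0.08 − 0.006 + 0.33²/2)·0.5] / 0.2333 = [0.1466 + 0.0642] / 0.2333 = 0.9035 → 0.90
d₂ = d₁ − σ√T = 0.9035 − 0.2333 = 0.6702 → 0.67
exp(−qT) = exp(−0.006·0.5) = 0.9970;  exp(−rT) = exp(−0.08·0.5) = 0.9608
N(−d₂) = N(-0.67) = 0.2514;  N(−d₁) = N(-0.90) = 0.1841
P = 190·0.9608·0.2514 − 220·0.9970·0.1841 = 45.8936 − 40.3805 = 5.5131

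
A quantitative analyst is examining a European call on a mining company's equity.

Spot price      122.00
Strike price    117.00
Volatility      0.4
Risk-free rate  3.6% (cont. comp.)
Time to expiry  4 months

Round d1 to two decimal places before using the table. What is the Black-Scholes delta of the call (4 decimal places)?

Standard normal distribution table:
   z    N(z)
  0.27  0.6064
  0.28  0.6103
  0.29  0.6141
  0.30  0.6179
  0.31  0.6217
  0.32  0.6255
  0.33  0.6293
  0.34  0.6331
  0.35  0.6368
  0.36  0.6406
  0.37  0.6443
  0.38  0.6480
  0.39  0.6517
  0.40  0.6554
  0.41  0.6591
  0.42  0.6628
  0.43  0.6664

0.6368

σ√T = 0.4·√0.3333 = 0.2309
d₁ = [ln(122/117) + (0.036 + 0.4²/2)·0.3333] / 0.2309 = [0.0418 + 0.0387] / 0.2309 = 0.3486 which rounds to 0.35
N(d₁) = N(0.35) = 0.6368
Δ_call = N(d₁) = 0.6368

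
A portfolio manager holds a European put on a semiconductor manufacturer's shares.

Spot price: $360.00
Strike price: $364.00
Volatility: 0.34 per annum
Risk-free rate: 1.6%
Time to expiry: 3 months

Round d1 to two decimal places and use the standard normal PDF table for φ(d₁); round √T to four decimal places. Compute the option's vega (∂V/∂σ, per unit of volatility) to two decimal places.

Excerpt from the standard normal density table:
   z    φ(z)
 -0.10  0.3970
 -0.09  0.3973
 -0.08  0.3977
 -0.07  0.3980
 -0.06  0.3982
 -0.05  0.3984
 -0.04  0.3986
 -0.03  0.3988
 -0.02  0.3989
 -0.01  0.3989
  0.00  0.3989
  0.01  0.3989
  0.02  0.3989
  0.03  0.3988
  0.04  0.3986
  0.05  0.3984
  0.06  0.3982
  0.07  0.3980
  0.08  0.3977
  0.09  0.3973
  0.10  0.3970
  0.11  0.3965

σ√T = 0.34·√0.25 = 0.1700
d₁ = [ln(360/364) + (0.016 + 0.34²/2)·0.25] / 0.1700 = [-0.0110 + 0.0185] / 0.1700 = 0.0435 which rounds to 0.04
√T = √0.25 = 0.5000
φ(d₁) = φ(0.04) = 0.3986
vega = S·φ(d₁)·√T = 360·0.3986·0.5000 = 71.7480

71.75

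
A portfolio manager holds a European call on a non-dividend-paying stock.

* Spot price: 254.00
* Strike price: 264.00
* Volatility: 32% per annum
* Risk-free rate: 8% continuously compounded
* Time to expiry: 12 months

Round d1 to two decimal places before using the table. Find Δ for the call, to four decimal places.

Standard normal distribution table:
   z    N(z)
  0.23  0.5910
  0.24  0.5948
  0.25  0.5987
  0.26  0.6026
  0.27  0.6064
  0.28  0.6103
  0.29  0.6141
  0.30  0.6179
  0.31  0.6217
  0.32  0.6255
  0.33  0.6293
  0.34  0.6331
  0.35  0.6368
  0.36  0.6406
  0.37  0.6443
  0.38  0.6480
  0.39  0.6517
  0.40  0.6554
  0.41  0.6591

σ√T = 0.32 × 1.0000 = 0.3200
d₁ = [ln(254/264) + (0.08 + 0.32²/2)·1] / 0.3200 = [-0.0386 + 0.1312] / 0.3200 = 0.2893 ≈ 0.29
N(d₁) = N(0.29) = 0.6141
Δ_call = N(d₁) = 0.6141

0.6141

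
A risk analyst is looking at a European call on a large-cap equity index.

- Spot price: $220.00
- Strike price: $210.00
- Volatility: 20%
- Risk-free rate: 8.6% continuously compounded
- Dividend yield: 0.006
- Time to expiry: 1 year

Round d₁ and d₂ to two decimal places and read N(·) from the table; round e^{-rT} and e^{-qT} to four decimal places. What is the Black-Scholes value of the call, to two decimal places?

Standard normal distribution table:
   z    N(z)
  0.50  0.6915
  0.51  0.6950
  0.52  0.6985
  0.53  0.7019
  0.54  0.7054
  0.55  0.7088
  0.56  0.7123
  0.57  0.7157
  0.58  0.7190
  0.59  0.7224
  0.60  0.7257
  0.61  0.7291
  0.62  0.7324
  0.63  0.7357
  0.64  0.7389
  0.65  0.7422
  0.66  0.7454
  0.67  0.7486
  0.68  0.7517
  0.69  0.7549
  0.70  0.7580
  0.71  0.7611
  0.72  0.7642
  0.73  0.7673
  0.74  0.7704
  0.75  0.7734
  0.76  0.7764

σ√T = 0.2 × 1.0000 = 0.2000
d₁ = [ln(220/210) + (0.086 − 0.006 + 0.2²/2)·1] / 0.2000 = [0.0465 + 0.1000] / 0.2000 = 0.7326 ⇒ 0.73
d₂ = d₁ − σ√T = 0.7326 − 0.2000 = 0.5326 ⇒ 0.53
e^(−qT) = e^(−0.006·1) = 0.9940;  e^(−rT) = e^(−0.086·1) = 0.9176
N(d₁) = N(0.73) = 0.7673;  N(d₂) = N(0.53) = 0.7019
C = 220·0.9940·0.7673 − 210·0.9176·0.7019 = 167.7932 − 135.2533 = 32.5398

$32.54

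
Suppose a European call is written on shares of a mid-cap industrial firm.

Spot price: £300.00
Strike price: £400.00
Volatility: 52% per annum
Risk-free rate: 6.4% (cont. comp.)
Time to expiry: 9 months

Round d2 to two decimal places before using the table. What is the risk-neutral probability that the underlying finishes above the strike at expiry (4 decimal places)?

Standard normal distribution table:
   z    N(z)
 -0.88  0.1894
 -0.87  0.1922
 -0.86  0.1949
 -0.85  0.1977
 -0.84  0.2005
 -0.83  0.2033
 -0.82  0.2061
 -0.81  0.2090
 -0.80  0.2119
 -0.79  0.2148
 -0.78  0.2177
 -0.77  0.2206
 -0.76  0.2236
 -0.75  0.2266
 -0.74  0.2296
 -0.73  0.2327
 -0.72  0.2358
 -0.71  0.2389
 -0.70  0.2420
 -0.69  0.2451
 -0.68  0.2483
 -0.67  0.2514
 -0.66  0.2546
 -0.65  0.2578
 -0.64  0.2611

T = 0.75;  σ√T = 0.4503
d₁ = [ln(300/400) + (0.064 + 0.52²/2)·0.75] / 0.4503 = [-0.2877 + 0.1494] / 0.4503 = -0.3071 → -0.31
d₂ = d₁ − σ√T = -0.3071 − 0.4503 = -0.7574 → -0.76
Risk-neutral Pr[S_T > K] = N(d₂) = N(-0.76) = 0.2236

0.2236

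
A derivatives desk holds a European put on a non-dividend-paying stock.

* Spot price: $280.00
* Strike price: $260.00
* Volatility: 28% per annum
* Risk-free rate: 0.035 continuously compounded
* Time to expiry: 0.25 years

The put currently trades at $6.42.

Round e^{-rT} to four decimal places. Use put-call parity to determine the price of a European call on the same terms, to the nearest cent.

$28.68

exp(−rT) = exp(−0.035·0.25) = 0.9913
Put-call parity: C − P = S − K·e^(−rT) = 280 − 260·0.9913 = 280 − 257.7380 = 22.2620
C = P + (C − P) = 6.42 + (22.2620) = 28.6820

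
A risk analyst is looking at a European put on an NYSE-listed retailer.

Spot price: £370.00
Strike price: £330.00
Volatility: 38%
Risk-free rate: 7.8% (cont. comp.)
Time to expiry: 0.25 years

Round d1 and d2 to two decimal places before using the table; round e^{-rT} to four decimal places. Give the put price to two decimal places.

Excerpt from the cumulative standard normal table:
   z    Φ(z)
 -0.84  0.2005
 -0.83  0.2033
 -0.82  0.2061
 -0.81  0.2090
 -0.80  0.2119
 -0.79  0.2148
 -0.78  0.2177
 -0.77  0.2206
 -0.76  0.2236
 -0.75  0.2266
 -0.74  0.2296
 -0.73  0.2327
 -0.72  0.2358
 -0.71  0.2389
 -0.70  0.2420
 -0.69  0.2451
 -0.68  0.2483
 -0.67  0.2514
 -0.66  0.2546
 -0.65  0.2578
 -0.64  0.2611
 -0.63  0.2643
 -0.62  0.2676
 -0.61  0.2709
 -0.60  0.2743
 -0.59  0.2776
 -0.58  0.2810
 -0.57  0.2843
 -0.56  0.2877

σ√T = 0.38 × 0.5000 = 0.1900
ln(S/K) + (r + σ²/2)T = ln(370/330) + (0.078 + 0.38²/2)·0.25 = 0.1144 + 0.0376 = 0.1520
d₁ = 0.1520 / 0.1900 = 0.7998 → 0.80
d₂ = d₁ − σ√T = 0.7998 − 0.1900 = 0.6098 → 0.61
e^(−rT) = e^(−0.078·0.25) = 0.9807
P = 330·0.9807·N(-0.61) − 370·N(-0.80) = 330·0.9807·0.2709 − 370·0.2119 = 87.6716 − 78.4030 = 9.2686

£9.27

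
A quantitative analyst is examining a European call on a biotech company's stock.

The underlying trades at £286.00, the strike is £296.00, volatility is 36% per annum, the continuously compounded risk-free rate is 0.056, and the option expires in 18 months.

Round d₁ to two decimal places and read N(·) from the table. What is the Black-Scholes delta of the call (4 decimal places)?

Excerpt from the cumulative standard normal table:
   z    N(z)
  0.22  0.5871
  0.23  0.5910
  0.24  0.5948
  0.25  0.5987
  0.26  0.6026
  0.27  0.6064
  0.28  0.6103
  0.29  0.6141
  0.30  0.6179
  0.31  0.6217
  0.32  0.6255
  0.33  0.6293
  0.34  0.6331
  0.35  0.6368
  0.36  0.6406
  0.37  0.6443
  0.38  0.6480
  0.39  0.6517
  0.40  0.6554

0.6293

σ√T = 0.36·√1.5 = 0.4409
d₁ = [ln(286/296) + (0.056 + ½·0.36²)·1.5] / (σ√T) = (-0.0344 + 0.1812) / 0.4409 = 0.3330 ≈ 0.33
N(d₁) = N(0.33) = 0.6293
Δ_call = N(d₁) = 0.6293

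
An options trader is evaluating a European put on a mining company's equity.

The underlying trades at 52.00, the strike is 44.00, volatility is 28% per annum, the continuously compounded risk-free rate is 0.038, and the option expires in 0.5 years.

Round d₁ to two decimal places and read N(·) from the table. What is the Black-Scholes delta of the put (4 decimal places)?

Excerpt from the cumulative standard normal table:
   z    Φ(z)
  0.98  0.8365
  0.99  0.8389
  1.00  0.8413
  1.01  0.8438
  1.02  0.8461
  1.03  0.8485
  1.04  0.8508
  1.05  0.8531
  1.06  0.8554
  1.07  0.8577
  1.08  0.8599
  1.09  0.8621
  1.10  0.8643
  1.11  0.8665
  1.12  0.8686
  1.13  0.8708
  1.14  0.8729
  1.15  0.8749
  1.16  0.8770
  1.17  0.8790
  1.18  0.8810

σ√T = 0.28 × 0.7071 = 0.1980
d₁ = [ln(52/44) + (0.038 + 0.28²/2)·0.5] / 0.1980 = [0.1671 + 0.0386] / 0.1980 = 1.0387 ⇒ 1.04
N(d₁) = N(1.04) = 0.8508
Δ_put = N(d₁) − 1 = 0.8508 − 1 = -0.1492

-0.1492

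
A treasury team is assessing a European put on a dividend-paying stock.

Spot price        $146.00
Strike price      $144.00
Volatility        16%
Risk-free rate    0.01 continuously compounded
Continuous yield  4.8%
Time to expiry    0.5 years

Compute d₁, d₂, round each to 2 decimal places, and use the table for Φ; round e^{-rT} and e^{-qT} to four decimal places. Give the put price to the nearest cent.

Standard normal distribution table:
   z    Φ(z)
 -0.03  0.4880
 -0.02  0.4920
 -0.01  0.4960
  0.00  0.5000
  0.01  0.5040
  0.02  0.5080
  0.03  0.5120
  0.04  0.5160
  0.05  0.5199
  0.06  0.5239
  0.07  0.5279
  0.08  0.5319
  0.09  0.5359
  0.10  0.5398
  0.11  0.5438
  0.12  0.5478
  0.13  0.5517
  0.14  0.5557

$6.64

σ√T = 0.16·√0.5 = 0.1131
d₁ = [ln(146/144) + (0.01 − 0.048 + 0.16²/2)·0.5] / 0.1131 = [0.0138 − 0.0126] / 0.1131 = 0.0105 ⇒ 0.01
d₂ = d₁ − σ√T = 0.0105 − 0.1131 = -0.1026 ⇒ -0.10
e^(−qT) = e^(−0.048·0.5) = 0.9763;  e^(−rT) = e^(−0.01·0.5) = 0.9950
N(−d₂) = N(0.10) = 0.5398;  N(−d₁) = N(-0.01) = 0.4960
P = 144·0.9950·0.5398 − 146·0.9763·0.4960 = 77.3425 − 70.6997 = 6.6428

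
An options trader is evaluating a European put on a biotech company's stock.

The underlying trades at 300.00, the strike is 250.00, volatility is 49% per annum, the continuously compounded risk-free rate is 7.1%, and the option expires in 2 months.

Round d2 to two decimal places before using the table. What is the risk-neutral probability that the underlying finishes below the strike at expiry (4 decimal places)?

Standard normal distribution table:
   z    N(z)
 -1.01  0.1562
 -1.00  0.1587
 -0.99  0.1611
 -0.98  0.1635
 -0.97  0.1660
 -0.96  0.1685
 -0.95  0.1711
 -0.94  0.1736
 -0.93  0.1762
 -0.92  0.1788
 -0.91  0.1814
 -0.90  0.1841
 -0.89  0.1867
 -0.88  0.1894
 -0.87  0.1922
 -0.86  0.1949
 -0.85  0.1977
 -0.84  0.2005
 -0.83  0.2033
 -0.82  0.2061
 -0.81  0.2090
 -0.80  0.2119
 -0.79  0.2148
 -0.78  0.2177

0.1922

σ√T = 0.49 × 0.4082 = 0.2000
d₁ = [ln(300/250) + (0.071 + 0.49²/2)·0.1667] / 0.2000 = [0.1823 + 0.0318] / 0.2000 = 1.0706 which rounds to 1.07
d₂ = d₁ − σ√T = 1.0706 − 0.2000 = 0.8706 which rounds to 0.87
Risk-neutral Pr[S_T < K] = N(−d₂) = N(-0.87) = 0.1922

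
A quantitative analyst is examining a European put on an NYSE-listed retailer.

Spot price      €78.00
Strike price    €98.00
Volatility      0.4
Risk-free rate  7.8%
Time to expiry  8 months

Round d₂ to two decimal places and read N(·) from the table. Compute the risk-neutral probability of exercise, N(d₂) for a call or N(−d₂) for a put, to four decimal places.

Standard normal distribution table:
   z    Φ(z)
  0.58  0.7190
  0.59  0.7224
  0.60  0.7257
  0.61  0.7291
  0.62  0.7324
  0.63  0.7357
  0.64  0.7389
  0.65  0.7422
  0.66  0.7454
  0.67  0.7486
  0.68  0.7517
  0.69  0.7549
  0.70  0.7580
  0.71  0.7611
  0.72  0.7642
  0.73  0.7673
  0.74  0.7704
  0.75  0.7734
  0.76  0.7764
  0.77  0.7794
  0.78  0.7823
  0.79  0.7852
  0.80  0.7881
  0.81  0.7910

0.7580

T = 0.6667;  σ√T = 0.3266
d₁ = [ln(78/98) + (0.078 + 0.4²/2)·0.6667] / 0.3266 = [-0.2283 + 0.1053] / 0.3266 = -0.3764 which rounds to -0.38
d₂ = d₁ − σ√T = -0.3764 − 0.3266 = -0.7030 which rounds to -0.70
Pr(exercise) under Q = N(−d₂) = N(0.70) = 0.7580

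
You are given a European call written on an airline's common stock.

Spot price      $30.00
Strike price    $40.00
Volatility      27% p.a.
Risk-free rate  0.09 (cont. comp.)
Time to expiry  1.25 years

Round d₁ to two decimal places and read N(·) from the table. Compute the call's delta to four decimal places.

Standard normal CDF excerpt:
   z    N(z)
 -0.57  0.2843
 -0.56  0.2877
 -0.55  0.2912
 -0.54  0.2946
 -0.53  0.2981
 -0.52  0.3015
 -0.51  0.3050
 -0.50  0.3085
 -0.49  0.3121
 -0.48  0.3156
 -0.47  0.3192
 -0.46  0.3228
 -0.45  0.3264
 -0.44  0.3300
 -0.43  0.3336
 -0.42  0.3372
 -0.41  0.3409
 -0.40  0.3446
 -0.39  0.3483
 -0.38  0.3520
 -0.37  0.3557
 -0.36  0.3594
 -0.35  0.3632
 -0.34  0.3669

0.3336

σ√T = 0.27 × 1.1180 = 0.3019
ln(S/K) + (r + σ²/2)T = ln(30/40) + (0.09 + 0.27²/2)·1.25 = -0.2877 + 0.1581 = -0.1296
d₁ = -0.1296 / 0.3019 = -0.4294 ⇒ -0.43
N(d₁) = N(-0.43) = 0.3336
Δ_call = N(d₁) = 0.3336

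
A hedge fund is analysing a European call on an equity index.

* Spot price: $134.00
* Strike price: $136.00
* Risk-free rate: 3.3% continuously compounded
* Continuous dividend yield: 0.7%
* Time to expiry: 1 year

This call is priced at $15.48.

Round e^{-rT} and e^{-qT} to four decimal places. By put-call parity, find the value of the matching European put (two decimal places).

e^(−qT) = e^(−0.007·1) = 0.9930;  e^(−rT) = e^(−0.033·1) = 0.9675
Put-call parity: C − P = S·e^(−qT) − K·e^(−rT) = 134·0.9930 − 136·0.9675 = 133.0620 − 131.5800 = 1.4820
P = C − (C − P) = 15.48 − (1.4820) = 13.9980

$14.00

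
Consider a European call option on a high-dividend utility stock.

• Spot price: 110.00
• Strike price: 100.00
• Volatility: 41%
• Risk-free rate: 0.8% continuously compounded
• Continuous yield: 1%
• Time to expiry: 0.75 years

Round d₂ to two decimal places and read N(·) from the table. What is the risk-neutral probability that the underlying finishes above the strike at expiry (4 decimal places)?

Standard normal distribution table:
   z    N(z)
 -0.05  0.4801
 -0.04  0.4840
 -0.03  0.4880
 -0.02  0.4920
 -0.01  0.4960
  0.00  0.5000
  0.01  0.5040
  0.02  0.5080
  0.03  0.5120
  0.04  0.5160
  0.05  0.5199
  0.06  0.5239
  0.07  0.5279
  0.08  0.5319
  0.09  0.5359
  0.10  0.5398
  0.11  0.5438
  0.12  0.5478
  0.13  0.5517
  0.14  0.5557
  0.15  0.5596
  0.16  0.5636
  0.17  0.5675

0.5359

T = 0.75;  σ√T = 0.3551
d₁ = [ln(110/100) + (0.008 − 0.01 + 0.41²/2)·0.75] / 0.3551 = [0.0953 + 0.0615] / 0.3551 = 0.4417 → 0.44
d₂ = d₁ − σ√T = 0.4417 − 0.3551 = 0.0867 → 0.09
Risk-neutral Pr[S_T > K] = N(d₂) = N(0.09) = 0.5359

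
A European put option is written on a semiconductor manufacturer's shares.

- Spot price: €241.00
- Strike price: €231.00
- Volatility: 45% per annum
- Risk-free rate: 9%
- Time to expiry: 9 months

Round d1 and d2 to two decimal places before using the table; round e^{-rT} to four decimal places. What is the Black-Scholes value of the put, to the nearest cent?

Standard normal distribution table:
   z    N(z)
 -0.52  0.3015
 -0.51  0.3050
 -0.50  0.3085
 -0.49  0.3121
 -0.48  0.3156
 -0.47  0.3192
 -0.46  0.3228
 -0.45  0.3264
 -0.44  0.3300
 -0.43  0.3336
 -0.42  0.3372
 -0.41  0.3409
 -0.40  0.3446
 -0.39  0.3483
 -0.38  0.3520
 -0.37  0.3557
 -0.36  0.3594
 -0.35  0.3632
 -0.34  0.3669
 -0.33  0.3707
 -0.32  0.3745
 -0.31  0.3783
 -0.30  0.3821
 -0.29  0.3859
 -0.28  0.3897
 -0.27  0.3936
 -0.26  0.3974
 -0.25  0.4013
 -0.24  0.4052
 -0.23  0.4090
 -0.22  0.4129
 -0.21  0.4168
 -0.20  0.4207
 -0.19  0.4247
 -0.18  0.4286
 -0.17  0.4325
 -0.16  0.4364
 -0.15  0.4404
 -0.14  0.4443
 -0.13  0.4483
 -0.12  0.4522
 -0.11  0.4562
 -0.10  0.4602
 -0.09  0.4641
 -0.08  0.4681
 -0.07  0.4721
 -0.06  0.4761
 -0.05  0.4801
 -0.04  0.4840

T = 0.75;  σ√T = 0.3897
d₁ = [ln(241/231) + (0.09 + 0.45²/2)·0.75] / 0.3897 = [0.0424 + 0.1434] / 0.3897 = 0.4768 → 0.48
d₂ = d₁ − σ√T = 0.4768 − 0.3897 = 0.0871 → 0.09
exp(−rT) = exp(−0.09·0.75) = 0.9347
N(−d₂) = N(-0.09) = 0.4641;  N(−d₁) = N(-0.48) = 0.3156
P = 231·0.9347·0.4641 − 241·0.3156 = 100.2065 − 76.0596 = 24.1469

€24.15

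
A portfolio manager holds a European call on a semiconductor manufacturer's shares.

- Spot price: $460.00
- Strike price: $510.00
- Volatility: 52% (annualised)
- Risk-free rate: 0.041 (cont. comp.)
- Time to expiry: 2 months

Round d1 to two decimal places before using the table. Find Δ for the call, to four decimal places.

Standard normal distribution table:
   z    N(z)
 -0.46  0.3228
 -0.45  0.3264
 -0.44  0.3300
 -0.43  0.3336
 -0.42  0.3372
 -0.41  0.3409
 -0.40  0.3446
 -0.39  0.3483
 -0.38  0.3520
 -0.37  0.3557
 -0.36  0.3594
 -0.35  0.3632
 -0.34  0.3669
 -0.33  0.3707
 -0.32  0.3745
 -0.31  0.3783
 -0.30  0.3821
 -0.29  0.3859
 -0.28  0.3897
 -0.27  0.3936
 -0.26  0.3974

0.3632

σ√T = 0.52·√0.1667 = 0.2123
ln(S/K) + (r + σ²/2)T = ln(460/510) + (0.041 + 0.52²/2)·0.1667 = -0.1032 + 0.0294 = -0.0738
d₁ = -0.0738 / 0.2123 = -0.3477 ⇒ -0.35
N(d₁) = N(-0.35) = 0.3632
Δ_call = N(d₁) = 0.3632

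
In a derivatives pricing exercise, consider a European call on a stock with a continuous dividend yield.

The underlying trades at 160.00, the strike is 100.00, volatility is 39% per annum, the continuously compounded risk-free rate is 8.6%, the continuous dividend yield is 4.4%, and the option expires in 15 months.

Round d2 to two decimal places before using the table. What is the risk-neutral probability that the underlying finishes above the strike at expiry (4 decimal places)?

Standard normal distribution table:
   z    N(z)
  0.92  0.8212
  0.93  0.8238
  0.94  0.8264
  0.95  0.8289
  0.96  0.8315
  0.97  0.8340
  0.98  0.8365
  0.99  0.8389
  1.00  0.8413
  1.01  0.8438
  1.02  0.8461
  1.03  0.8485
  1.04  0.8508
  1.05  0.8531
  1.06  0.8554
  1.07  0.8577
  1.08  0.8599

0.8365

σ√T = 0.39 × 1.1180 = 0.4360
d₁ = [ln(160/100) + (0.086 − 0.044 + ½·0.39²)·1.25] / (σ√T) = (0.4700 + 0.1476) / 0.4360 = 1.4163 ⇒ 1.42
d₂ = 1.4163 − 0.4360 = 0.9803 ⇒ 0.98
Risk-neutral Pr[S_T > K] = N(d₂) = N(0.98) = 0.8365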